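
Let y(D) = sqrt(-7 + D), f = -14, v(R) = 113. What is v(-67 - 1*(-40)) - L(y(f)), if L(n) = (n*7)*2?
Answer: 113 - 14*I*sqrt(21) ≈ 113.0 - 64.156*I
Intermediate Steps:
L(n) = 14*n (L(n) = (7*n)*2 = 14*n)
v(-67 - 1*(-40)) - L(y(f)) = 113 - 14*sqrt(-7 - 14) = 113 - 14*sqrt(-21) = 113 - 14*I*sqrt(21)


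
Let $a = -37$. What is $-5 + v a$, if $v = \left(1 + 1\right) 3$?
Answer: $-227$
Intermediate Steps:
$v = 6$ ($v = 2 \cdot 3 = 6$)
$-5 + v a = -5 + 6 \left(-37\right) = -5 - 222 = -227$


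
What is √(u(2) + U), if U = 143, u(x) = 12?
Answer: √155 ≈ 12.450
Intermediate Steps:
√(u(2) + U) = √(12 + 143) = √155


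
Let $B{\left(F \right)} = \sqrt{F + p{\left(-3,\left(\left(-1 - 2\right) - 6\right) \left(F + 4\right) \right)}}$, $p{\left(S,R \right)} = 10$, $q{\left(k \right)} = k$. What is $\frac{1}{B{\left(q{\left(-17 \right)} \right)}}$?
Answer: $- \frac{i \sqrt{7}}{7} \approx - 0.37796 i$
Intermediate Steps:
$B{\left(F \right)} = \sqrt{10 + F}$ ($B{\left(F \right)} = \sqrt{F + 10} = \sqrt{10 + F}$)
$\frac{1}{B{\left(q{\left(-17 \right)} \right)}} = \frac{1}{\sqrt{10 - 17}} = \frac{1}{\sqrt{-7}} = \frac{1}{i \sqrt{7}} = - \frac{i \sqrt{7}}{7}$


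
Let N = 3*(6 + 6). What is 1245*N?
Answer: 44820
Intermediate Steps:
N = 36 (N = 3*12 = 36)
1245*N = 1245*36 = 44820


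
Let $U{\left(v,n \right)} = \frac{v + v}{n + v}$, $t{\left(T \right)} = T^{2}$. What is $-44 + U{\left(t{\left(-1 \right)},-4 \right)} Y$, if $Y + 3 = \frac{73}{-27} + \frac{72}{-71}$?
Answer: $- \frac{227288}{5751} \approx -39.521$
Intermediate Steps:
$Y = - \frac{12878}{1917}$ ($Y = -3 + \left(\frac{73}{-27} + \frac{72}{-71}\right) = -3 + \left(73 \left(- \frac{1}{27}\right) + 72 \left(- \frac{1}{71}\right)\right) = -3 - \frac{7127}{1917} = - \frac{12878}{1917} \approx -6.7178$)
$U{\left(v,n \right)} = \frac{2 v}{n + v}$
$-44 + U{\left(t{\left(-1 \right)},-4 \right)} Y = -44 + \frac{2 \left(-1\right)^{2}}{-4 + \left(-1\right)^{2}} \left(- \frac{12878}{1917}\right) = -44 + 2 \cdot 1 \frac{1}{-4 + 1} \left(- \frac{12878}{1917}\right) = -44 + 2 \cdot 1 \frac{1}{-3} \left(- \frac{12878}{1917}\right) = -44 + 2 \cdot 1 \left(- \frac{1}{3}\right) \left(- \frac{12878}{1917}\right) = -44 - - \frac{25756}{5751} = -44 + \frac{25756}{5751} = - \frac{227288}{5751}$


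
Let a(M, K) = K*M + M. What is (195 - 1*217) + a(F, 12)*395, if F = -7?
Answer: -35967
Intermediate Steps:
a(M, K) = M + K*M
(195 - 1*217) + a(F, 12)*395 = (195 - 1*217) - 7*(1 + 12)*395 = (195 - 217) - 7*13*395 = -22 - 91*395 = -22 - 35945 = -35967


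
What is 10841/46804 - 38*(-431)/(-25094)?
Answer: -247255929/587249788 ≈ -0.42104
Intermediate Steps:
10841/46804 - 38*(-431)/(-25094) = 10841*(1/46804) + 16378*(-1/25094) = 10841/46804 - 8189/12547 = -247255929/587249788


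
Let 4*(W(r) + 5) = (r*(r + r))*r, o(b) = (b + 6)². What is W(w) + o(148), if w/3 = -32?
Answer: -418657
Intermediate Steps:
o(b) = (6 + b)²
w = -96 (w = 3*(-32) = -96)
W(r) = -5 + r³/2 (W(r) = -5 + ((r*(r + r))*r)/4 = -5 + ((r*(2*r))*r)/4 = -5 + ((2*r²)*r)/4 = -5 + (2*r³)/4 = -5 + r³/2)
W(w) + o(148) = (-5 + (½)*(-96)³) + (6 + 148)² = (-5 + (½)*(-884736)) + 154² = (-5 - 442368) + 23716 = -442373 + 23716 = -418657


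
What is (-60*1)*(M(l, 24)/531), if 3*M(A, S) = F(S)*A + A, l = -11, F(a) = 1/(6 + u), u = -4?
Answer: 110/177 ≈ 0.62147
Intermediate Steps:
F(a) = ½ (F(a) = 1/(6 - 4) = 1/2 = ½)
M(A, S) = A/2 (M(A, S) = (A/2 + A)/3 = (3*A/2)/3 = A/2)
(-60*1)*(M(l, 24)/531) = (-60*1)*(((½)*(-11))/531) = -(-330)/531 = -60*(-11/1062) = 110/177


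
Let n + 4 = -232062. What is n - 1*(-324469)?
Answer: 92403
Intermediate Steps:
n = -232066 (n = -4 - 232062 = -232066)
n - 1*(-324469) = -232066 - 1*(-324469) = -232066 + 324469 = 92403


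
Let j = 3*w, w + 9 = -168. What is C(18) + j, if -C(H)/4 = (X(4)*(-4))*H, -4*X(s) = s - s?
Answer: -531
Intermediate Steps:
X(s) = 0 (X(s) = -(s - s)/4 = -1/4*0 = 0)
w = -177 (w = -9 - 168 = -177)
C(H) = 0 (C(H) = -4*0*(-4)*H = -0*H = -4*0 = 0)
j = -531 (j = 3*(-177) = -531)
C(18) + j = 0 - 531 = -531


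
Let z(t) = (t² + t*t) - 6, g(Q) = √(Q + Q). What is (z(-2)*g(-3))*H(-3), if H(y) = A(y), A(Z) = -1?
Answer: -2*I*√6 ≈ -4.899*I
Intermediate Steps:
H(y) = -1
g(Q) = √2*√Q (g(Q) = √(2*Q) = √2*√Q)
z(t) = -6 + 2*t² (z(t) = (t² + t²) - 6 = 2*t² - 6 = -6 + 2*t²)
(z(-2)*g(-3))*H(-3) = ((-6 + 2*(-2)²)*(√2*√(-3)))*(-1) = ((-6 + 2*4)*(√2*(I*√3)))*(-1) = ((-6 + 8)*(I*√6))*(-1) = (2*(I*√6))*(-1) = (2*I*√6)*(-1) = -2*I*√6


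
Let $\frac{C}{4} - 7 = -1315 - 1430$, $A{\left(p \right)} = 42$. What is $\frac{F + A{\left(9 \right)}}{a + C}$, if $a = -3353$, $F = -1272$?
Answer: $\frac{246}{2861} \approx 0.085984$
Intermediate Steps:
$C = -10952$ ($C = 28 + 4 \left(-1315 - 1430\right) = 28 + 4 \left(-2745\right) = 28 - 10980 = -10952$)
$\frac{F + A{\left(9 \right)}}{a + C} = \frac{-1272 + 42}{-3353 - 10952} = - \frac{1230}{-14305} = \left(-1230\right) \left(- \frac{1}{14305}\right) = \frac{246}{2861}$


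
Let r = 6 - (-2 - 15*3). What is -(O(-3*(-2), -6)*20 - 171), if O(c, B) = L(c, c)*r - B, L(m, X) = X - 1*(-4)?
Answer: -10549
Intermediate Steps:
L(m, X) = 4 + X (L(m, X) = X + 4 = 4 + X)
r = 53 (r = 6 - (-2 - 3*15) = 6 - (-2 - 45) = 6 - 1*(-47) = 6 + 47 = 53)
O(c, B) = 212 - B + 53*c (O(c, B) = (4 + c)*53 - B = (212 + 53*c) - B = 212 - B + 53*c)
-(O(-3*(-2), -6)*20 - 171) = -((212 - 1*(-6) + 53*(-3*(-2)))*20 - 171) = -((212 + 6 + 53*6)*20 - 171) = -((212 + 6 + 318)*20 - 171) = -(536*20 - 171) = -(10720 - 171) = -1*10549 = -10549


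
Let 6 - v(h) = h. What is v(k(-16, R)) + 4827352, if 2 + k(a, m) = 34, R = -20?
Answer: 4827326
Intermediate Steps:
k(a, m) = 32 (k(a, m) = -2 + 34 = 32)
v(h) = 6 - h
v(k(-16, R)) + 4827352 = (6 - 1*32) + 4827352 = (6 - 32) + 4827352 = -26 + 4827352 = 4827326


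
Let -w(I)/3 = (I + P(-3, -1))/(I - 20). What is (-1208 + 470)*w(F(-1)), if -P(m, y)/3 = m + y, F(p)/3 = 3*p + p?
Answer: 0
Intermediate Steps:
F(p) = 12*p (F(p) = 3*(3*p + p) = 3*(4*p) = 12*p)
P(m, y) = -3*m - 3*y (P(m, y) = -3*(m + y) = -3*m - 3*y)
w(I) = -3*(12 + I)/(-20 + I) (w(I) = -3*(I + (-3*(-3) - 3*(-1)))/(I - 20) = -3*(I + (9 + 3))/(-20 + I) = -3*(I + 12)/(-20 + I) = -3*(12 + I)/(-20 + I))
(-1208 + 470)*w(F(-1)) = (-1208 + 470)*(3*(-12 - 12*(-1))/(-20 + 12*(-1))) = -2214*(-12 - 1*(-12))/(-20 - 12) = -2214*(-12 + 12)/(-32) = -2214*(-1)*0/32 = -738*0 = 0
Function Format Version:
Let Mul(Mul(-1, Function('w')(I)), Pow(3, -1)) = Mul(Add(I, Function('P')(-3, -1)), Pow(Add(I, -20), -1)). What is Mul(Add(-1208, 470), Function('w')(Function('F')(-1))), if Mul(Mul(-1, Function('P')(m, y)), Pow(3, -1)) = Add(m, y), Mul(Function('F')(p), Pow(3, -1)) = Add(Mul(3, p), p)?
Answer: 0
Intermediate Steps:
Function('F')(p) = Mul(12, p) (Function('F')(p) = Mul(3, Add(Mul(3, p), p)) = Mul(3, Mul(4, p)) = Mul(12, p))
Function('P')(m, y) = Add(Mul(-3, m), Mul(-3, y)) (Function('P')(m, y) = Mul(-3, Add(m, y)) = Add(Mul(-3, m), Mul(-3, y)))
Function('w')(I) = Mul(-3, Pow(Add(-20, I), -1), Add(12, I)) (Function('w')(I) = Mul(-3, Mul(Add(I, Add(Mul(-3, -3), Mul(-3, -1))), Pow(Add(I, -20), -1))) = Mul(-3, Mul(Add(I, Add(9, 3)), Pow(Add(-20, I), -1))) = Mul(-3, Mul(Add(I, 12), Pow(Add(-20, I), -1))) = Mul(-3, Mul(Add(12, I), Pow(Add(-20, I), -1))) = Mul(-3, Mul(Pow(Add(-20, I), -1), Add(12, I))) = Mul(-3, Pow(Add(-20, I), -1), Add(12, I)))
Mul(Add(-1208, 470), Function('w')(Function('F')(-1))) = Mul(Add(-1208, 470), Mul(3, Pow(Add(-20, Mul(12, -1)), -1), Add(-12, Mul(-1, Mul(12, -1))))) = Mul(-738, Mul(3, Pow(Add(-20, -12), -1), Add(-12, Mul(-1, -12)))) = Mul(-738, Mul(3, Pow(-32, -1), Add(-12, 12))) = Mul(-738, Mul(3, Rational(-1, 32), 0)) = Mul(-738, 0) = 0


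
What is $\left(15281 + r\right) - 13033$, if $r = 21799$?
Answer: $24047$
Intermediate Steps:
$\left(15281 + r\right) - 13033 = \left(15281 + 21799\right) - 13033 = 37080 - 13033 = 24047$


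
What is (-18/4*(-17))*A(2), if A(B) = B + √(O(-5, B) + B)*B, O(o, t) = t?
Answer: 459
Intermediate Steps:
A(B) = B + √2*B^(3/2) (A(B) = B + √(B + B)*B = B + √(2*B)*B = B + (√2*√B)*B = B + √2*B^(3/2))
(-18/4*(-17))*A(2) = (-18/4*(-17))*(2 + √2*2^(3/2)) = (-18*¼*(-17))*(2 + √2*(2*√2)) = (-9/2*(-17))*(2 + 4) = (153/2)*6 = 459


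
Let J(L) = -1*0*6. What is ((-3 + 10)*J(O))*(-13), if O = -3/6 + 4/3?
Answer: 0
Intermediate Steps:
O = ⅚ (O = -3*⅙ + 4*(⅓) = -½ + 4/3 = ⅚ ≈ 0.83333)
J(L) = 0 (J(L) = 0*6 = 0)
((-3 + 10)*J(O))*(-13) = ((-3 + 10)*0)*(-13) = (7*0)*(-13) = 0*(-13) = 0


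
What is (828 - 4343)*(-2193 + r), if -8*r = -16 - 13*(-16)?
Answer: 7792755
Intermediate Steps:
r = -24 (r = -(-16 - 13*(-16))/8 = -(-16 + 208)/8 = -1/8*192 = -24)
(828 - 4343)*(-2193 + r) = (828 - 4343)*(-2193 - 24) = -3515*(-2217) = 7792755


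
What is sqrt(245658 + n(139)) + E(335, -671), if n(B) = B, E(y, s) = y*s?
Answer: -224785 + sqrt(245797) ≈ -2.2429e+5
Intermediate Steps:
E(y, s) = s*y
sqrt(245658 + n(139)) + E(335, -671) = sqrt(245658 + 139) - 671*335 = sqrt(245797) - 224785 = -224785 + sqrt(245797)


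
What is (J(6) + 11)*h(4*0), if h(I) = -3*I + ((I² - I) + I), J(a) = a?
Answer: 0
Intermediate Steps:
h(I) = I² - 3*I (h(I) = -3*I + I² = I² - 3*I)
(J(6) + 11)*h(4*0) = (6 + 11)*((4*0)*(-3 + 4*0)) = 17*(0*(-3 + 0)) = 17*(0*(-3)) = 17*0 = 0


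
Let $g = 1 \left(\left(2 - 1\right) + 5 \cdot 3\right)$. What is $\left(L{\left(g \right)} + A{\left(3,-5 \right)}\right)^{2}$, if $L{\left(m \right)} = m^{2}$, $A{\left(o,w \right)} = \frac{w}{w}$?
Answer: $66049$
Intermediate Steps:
$A{\left(o,w \right)} = 1$
$g = 16$ ($g = 1 \left(1 + 15\right) = 1 \cdot 16 = 16$)
$\left(L{\left(g \right)} + A{\left(3,-5 \right)}\right)^{2} = \left(16^{2} + 1\right)^{2} = \left(256 + 1\right)^{2} = 257^{2} = 66049$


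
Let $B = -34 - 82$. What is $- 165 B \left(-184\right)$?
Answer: $-3521760$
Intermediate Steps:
$B = -116$
$- 165 B \left(-184\right) = \left(-165\right) \left(-116\right) \left(-184\right) = 19140 \left(-184\right) = -3521760$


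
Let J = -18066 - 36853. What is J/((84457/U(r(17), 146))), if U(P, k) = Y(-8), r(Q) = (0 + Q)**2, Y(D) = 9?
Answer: -494271/84457 ≈ -5.8523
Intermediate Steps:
r(Q) = Q**2
J = -54919
U(P, k) = 9
J/((84457/U(r(17), 146))) = -54919/(84457/9) = -54919/(84457*(1/9)) = -54919/84457/9 = -54919*9/84457 = -494271/84457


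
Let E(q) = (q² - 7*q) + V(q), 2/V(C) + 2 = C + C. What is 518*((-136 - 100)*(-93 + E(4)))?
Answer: 38385872/3 ≈ 1.2795e+7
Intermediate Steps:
V(C) = 2/(-2 + 2*C) (V(C) = 2/(-2 + (C + C)) = 2/(-2 + 2*C))
E(q) = q² + 1/(-1 + q) - 7*q (E(q) = (q² - 7*q) + 1/(-1 + q) = q² + 1/(-1 + q) - 7*q)
518*((-136 - 100)*(-93 + E(4))) = 518*((-136 - 100)*(-93 + (1 + 4*(-1 + 4)*(-7 + 4))/(-1 + 4))) = 518*(-236*(-93 + (1 + 4*3*(-3))/3)) = 518*(-236*(-93 + (1 - 36)/3)) = 518*(-236*(-93 + (⅓)*(-35))) = 518*(-236*(-93 - 35/3)) = 518*(-236*(-314/3)) = 518*(74104/3) = 38385872/3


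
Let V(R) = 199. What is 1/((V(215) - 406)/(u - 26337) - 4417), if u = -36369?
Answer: -20902/92324065 ≈ -0.00022640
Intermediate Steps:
1/((V(215) - 406)/(u - 26337) - 4417) = 1/((199 - 406)/(-36369 - 26337) - 4417) = 1/(-207/(-62706) - 4417) = 1/(-207*(-1/62706) - 4417) = 1/(69/20902 - 4417) = 1/(-92324065/20902) = -20902/92324065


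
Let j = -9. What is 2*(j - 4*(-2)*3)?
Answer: 30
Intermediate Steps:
2*(j - 4*(-2)*3) = 2*(-9 - 4*(-2)*3) = 2*(-9 + 8*3) = 2*(-9 + 24) = 2*15 = 30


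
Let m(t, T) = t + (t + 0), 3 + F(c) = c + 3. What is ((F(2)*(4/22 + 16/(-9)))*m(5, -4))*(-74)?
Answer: 233840/99 ≈ 2362.0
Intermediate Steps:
F(c) = c (F(c) = -3 + (c + 3) = -3 + (3 + c) = c)
m(t, T) = 2*t (m(t, T) = t + t = 2*t)
((F(2)*(4/22 + 16/(-9)))*m(5, -4))*(-74) = ((2*(4/22 + 16/(-9)))*(2*5))*(-74) = ((2*(4*(1/22) + 16*(-⅑)))*10)*(-74) = ((2*(2/11 - 16/9))*10)*(-74) = ((2*(-158/99))*10)*(-74) = -316/99*10*(-74) = -3160/99*(-74) = 233840/99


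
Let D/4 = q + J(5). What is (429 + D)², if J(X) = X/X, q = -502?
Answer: 2480625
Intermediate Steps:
J(X) = 1
D = -2004 (D = 4*(-502 + 1) = 4*(-501) = -2004)
(429 + D)² = (429 - 2004)² = (-1575)² = 2480625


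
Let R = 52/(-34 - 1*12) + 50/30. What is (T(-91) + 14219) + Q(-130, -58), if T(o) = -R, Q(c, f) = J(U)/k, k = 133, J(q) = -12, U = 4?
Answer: 130482014/9177 ≈ 14218.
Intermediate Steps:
Q(c, f) = -12/133
R = 37/69 (R = 52/(-34 - 12) + 50*(1/30) = 52/(-46) + 5/3 = 52*(-1/46) + 5/3 = -26/23 + 5/3 = 37/69 ≈ 0.53623)
T(o) = -37/69 (T(o) = -1*37/69 = -37/69)
(T(-91) + 14219) + Q(-130, -58) = (-37/69 + 14219) - 12/133 = 981074/69 - 12/133 = 130482014/9177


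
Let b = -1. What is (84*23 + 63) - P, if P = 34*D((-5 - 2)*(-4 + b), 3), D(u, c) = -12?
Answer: 2403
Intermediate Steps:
P = -408 (P = 34*(-12) = -408)
(84*23 + 63) - P = (84*23 + 63) - 1*(-408) = (1932 + 63) + 408 = 1995 + 408 = 2403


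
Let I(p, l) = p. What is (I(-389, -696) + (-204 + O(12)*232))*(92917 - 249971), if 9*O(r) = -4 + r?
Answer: 546704974/9 ≈ 6.0745e+7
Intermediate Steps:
O(r) = -4/9 + r/9 (O(r) = (-4 + r)/9 = -4/9 + r/9)
(I(-389, -696) + (-204 + O(12)*232))*(92917 - 249971) = (-389 + (-204 + (-4/9 + (1/9)*12)*232))*(92917 - 249971) = (-389 + (-204 + (-4/9 + 4/3)*232))*(-157054) = (-389 + (-204 + (8/9)*232))*(-157054) = (-389 + (-204 + 1856/9))*(-157054) = (-389 + 20/9)*(-157054) = -3481/9*(-157054) = 546704974/9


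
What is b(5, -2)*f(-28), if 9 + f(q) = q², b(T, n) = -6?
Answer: -4650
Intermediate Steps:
f(q) = -9 + q²
b(5, -2)*f(-28) = -6*(-9 + (-28)²) = -6*(-9 + 784) = -6*775 = -4650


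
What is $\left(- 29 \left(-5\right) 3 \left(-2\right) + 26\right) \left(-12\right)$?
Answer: $10128$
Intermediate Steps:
$\left(- 29 \left(-5\right) 3 \left(-2\right) + 26\right) \left(-12\right) = \left(- 29 \left(\left(-15\right) \left(-2\right)\right) + 26\right) \left(-12\right) = \left(\left(-29\right) 30 + 26\right) \left(-12\right) = \left(-870 + 26\right) \left(-12\right) = \left(-844\right) \left(-12\right) = 10128$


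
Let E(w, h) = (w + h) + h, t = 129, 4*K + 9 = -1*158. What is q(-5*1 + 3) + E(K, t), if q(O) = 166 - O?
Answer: 1537/4 ≈ 384.25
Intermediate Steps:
K = -167/4 (K = -9/4 + (-1*158)/4 = -9/4 + (1/4)*(-158) = -9/4 - 79/2 = -167/4 ≈ -41.750)
E(w, h) = w + 2*h (E(w, h) = (h + w) + h = w + 2*h)
q(-5*1 + 3) + E(K, t) = (166 - (-5*1 + 3)) + (-167/4 + 2*129) = (166 - (-5 + 3)) + (-167/4 + 258) = (166 - 1*(-2)) + 865/4 = (166 + 2) + 865/4 = 168 + 865/4 = 1537/4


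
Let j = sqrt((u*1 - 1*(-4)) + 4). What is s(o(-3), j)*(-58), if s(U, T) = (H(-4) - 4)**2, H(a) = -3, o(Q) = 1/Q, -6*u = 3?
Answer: -2842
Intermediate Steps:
u = -1/2 (u = -1/6*3 = -1/2 ≈ -0.50000)
j = sqrt(30)/2 (j = sqrt((-1/2*1 - 1*(-4)) + 4) = sqrt((-1/2 + 4) + 4) = sqrt(7/2 + 4) = sqrt(15/2) = sqrt(30)/2 ≈ 2.7386)
s(U, T) = 49 (s(U, T) = (-3 - 4)**2 = (-7)**2 = 49)
s(o(-3), j)*(-58) = 49*(-58) = -2842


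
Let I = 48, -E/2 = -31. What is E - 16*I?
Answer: -706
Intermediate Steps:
E = 62 (E = -2*(-31) = 62)
E - 16*I = 62 - 16*48 = 62 - 768 = -706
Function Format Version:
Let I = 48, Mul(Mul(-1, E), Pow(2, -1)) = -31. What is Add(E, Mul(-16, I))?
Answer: -706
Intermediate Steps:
E = 62 (E = Mul(-2, -31) = 62)
Add(E, Mul(-16, I)) = Add(62, Mul(-16, 48)) = Add(62, -768) = -706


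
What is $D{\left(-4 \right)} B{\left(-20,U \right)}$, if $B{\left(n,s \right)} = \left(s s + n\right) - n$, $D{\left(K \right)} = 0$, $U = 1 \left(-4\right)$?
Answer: $0$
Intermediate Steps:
$U = -4$
$B{\left(n,s \right)} = s^{2}$ ($B{\left(n,s \right)} = \left(s^{2} + n\right) - n = \left(n + s^{2}\right) - n = s^{2}$)
$D{\left(-4 \right)} B{\left(-20,U \right)} = 0 \left(-4\right)^{2} = 0 \cdot 16 = 0$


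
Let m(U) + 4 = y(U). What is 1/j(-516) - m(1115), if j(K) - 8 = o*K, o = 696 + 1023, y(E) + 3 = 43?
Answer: -31931857/886996 ≈ -36.000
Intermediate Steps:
y(E) = 40 (y(E) = -3 + 43 = 40)
o = 1719
m(U) = 36 (m(U) = -4 + 40 = 36)
j(K) = 8 + 1719*K
1/j(-516) - m(1115) = 1/(8 + 1719*(-516)) - 1*36 = 1/(8 - 887004) - 36 = 1/(-886996) - 36 = -1/886996 - 36 = -31931857/886996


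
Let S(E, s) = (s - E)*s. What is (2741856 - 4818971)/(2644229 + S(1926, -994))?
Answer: -2077115/5546709 ≈ -0.37448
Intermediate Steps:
S(E, s) = s*(s - E)
(2741856 - 4818971)/(2644229 + S(1926, -994)) = (2741856 - 4818971)/(2644229 - 994*(-994 - 1*1926)) = -2077115/(2644229 - 994*(-994 - 1926)) = -2077115/(2644229 - 994*(-2920)) = -2077115/(2644229 + 2902480) = -2077115/5546709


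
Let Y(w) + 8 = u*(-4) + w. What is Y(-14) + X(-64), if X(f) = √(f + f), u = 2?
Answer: -30 + 8*I*√2 ≈ -30.0 + 11.314*I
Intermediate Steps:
X(f) = √2*√f (X(f) = √(2*f) = √2*√f)
Y(w) = -16 + w (Y(w) = -8 + (2*(-4) + w) = -8 + (-8 + w) = -16 + w)
Y(-14) + X(-64) = (-16 - 14) + √2*√(-64) = -30 + √2*(8*I) = -30 + 8*I*√2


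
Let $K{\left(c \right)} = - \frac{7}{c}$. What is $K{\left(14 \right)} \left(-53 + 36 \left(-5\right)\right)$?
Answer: $\frac{233}{2} \approx 116.5$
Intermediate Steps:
$K{\left(14 \right)} \left(-53 + 36 \left(-5\right)\right) = - \frac{7}{14} \left(-53 + 36 \left(-5\right)\right) = \left(-7\right) \frac{1}{14} \left(-53 - 180\right) = \left(- \frac{1}{2}\right) \left(-233\right) = \frac{233}{2}$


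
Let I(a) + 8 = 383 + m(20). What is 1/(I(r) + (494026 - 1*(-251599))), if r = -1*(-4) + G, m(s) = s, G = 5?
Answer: 1/746020 ≈ 1.3404e-6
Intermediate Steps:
r = 9 (r = -1*(-4) + 5 = 4 + 5 = 9)
I(a) = 395 (I(a) = -8 + (383 + 20) = -8 + 403 = 395)
1/(I(r) + (494026 - 1*(-251599))) = 1/(395 + (494026 - 1*(-251599))) = 1/(395 + (494026 + 251599)) = 1/(395 + 745625) = 1/746020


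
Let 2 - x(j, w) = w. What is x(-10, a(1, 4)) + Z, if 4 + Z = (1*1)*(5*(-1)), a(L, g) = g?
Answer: -11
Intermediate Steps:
x(j, w) = 2 - w
Z = -9 (Z = -4 + (1*1)*(5*(-1)) = -4 + 1*(-5) = -4 - 5 = -9)
x(-10, a(1, 4)) + Z = (2 - 1*4) - 9 = (2 - 4) - 9 = -2 - 9 = -11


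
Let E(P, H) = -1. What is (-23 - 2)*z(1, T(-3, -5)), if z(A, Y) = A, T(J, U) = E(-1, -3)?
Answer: -25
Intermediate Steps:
T(J, U) = -1
(-23 - 2)*z(1, T(-3, -5)) = (-23 - 2)*1 = -25*1 = -25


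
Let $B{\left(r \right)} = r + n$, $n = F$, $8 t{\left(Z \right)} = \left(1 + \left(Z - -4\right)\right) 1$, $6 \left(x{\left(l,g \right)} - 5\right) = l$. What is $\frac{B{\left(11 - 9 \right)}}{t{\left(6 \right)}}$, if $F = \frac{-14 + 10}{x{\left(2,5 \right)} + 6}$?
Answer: $\frac{224}{187} \approx 1.1979$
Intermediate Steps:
$x{\left(l,g \right)} = 5 + \frac{l}{6}$
$t{\left(Z \right)} = \frac{5}{8} + \frac{Z}{8}$ ($t{\left(Z \right)} = \frac{\left(1 + \left(Z - -4\right)\right) 1}{8} = \frac{\left(1 + \left(Z + 4\right)\right) 1}{8} = \frac{\left(1 + \left(4 + Z\right)\right) 1}{8} = \frac{\left(5 + Z\right) 1}{8} = \frac{5 + Z}{8} = \frac{5}{8} + \frac{Z}{8}$)
$F = - \frac{6}{17}$ ($F = \frac{-14 + 10}{\left(5 + \frac{1}{6} \cdot 2\right) + 6} = - \frac{4}{\left(5 + \frac{1}{3}\right) + 6} = - \frac{4}{\frac{16}{3} + 6} = - \frac{4}{\frac{34}{3}} = \left(-4\right) \frac{3}{34} = - \frac{6}{17} \approx -0.35294$)
$n = - \frac{6}{17} \approx -0.35294$
$B{\left(r \right)} = - \frac{6}{17} + r$ ($B{\left(r \right)} = r - \frac{6}{17} = - \frac{6}{17} + r$)
$\frac{B{\left(11 - 9 \right)}}{t{\left(6 \right)}} = \frac{- \frac{6}{17} + \left(11 - 9\right)}{\frac{5}{8} + \frac{1}{8} \cdot 6} = \frac{- \frac{6}{17} + \left(11 - 9\right)}{\frac{5}{8} + \frac{3}{4}} = \frac{- \frac{6}{17} + 2}{\frac{11}{8}} = \frac{28}{17} \cdot \frac{8}{11} = \frac{224}{187}$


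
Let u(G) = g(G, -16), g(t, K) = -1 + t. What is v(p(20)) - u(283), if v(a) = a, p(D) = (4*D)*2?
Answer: -122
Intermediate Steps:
p(D) = 8*D
u(G) = -1 + G
v(p(20)) - u(283) = 8*20 - (-1 + 283) = 160 - 1*282 = 160 - 282 = -122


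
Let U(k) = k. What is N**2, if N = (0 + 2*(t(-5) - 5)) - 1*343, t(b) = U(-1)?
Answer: 126025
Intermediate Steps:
t(b) = -1
N = -355 (N = (0 + 2*(-1 - 5)) - 1*343 = (0 + 2*(-6)) - 343 = (0 - 12) - 343 = -12 - 343 = -355)
N**2 = (-355)**2 = 126025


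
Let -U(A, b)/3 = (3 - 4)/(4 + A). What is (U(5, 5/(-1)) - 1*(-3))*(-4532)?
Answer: -45320/3 ≈ -15107.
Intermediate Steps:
U(A, b) = 3/(4 + A) (U(A, b) = -3*(3 - 4)/(4 + A) = -(-3)/(4 + A) = 3/(4 + A))
(U(5, 5/(-1)) - 1*(-3))*(-4532) = (3/(4 + 5) - 1*(-3))*(-4532) = (3/9 + 3)*(-4532) = (3*(⅑) + 3)*(-4532) = (⅓ + 3)*(-4532) = (10/3)*(-4532) = -45320/3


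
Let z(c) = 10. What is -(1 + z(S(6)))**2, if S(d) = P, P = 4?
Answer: -121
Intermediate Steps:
S(d) = 4
-(1 + z(S(6)))**2 = -(1 + 10)**2 = -1*11**2 = -1*121 = -121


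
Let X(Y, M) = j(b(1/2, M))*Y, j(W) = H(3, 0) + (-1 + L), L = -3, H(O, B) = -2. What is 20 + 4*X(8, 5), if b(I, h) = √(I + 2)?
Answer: -172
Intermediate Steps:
b(I, h) = √(2 + I)
j(W) = -6 (j(W) = -2 + (-1 - 3) = -2 - 4 = -6)
X(Y, M) = -6*Y
20 + 4*X(8, 5) = 20 + 4*(-6*8) = 20 + 4*(-48) = 20 - 192 = -172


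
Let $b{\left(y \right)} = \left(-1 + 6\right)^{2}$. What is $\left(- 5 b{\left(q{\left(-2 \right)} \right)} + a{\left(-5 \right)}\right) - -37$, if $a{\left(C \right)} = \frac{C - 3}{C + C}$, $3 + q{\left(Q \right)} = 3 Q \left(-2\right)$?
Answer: $- \frac{436}{5} \approx -87.2$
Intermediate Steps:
$q{\left(Q \right)} = -3 - 6 Q$ ($q{\left(Q \right)} = -3 + 3 Q \left(-2\right) = -3 - 6 Q$)
$a{\left(C \right)} = \frac{-3 + C}{2 C}$
$b{\left(y \right)} = 25$ ($b{\left(y \right)} = 5^{2} = 25$)
$\left(- 5 b{\left(q{\left(-2 \right)} \right)} + a{\left(-5 \right)}\right) - -37 = \left(\left(-5\right) 25 + \frac{-3 - 5}{2 \left(-5\right)}\right) - -37 = \left(-125 + \frac{1}{2} \left(- \frac{1}{5}\right) \left(-8\right)\right) + 37 = \left(-125 + \frac{4}{5}\right) + 37 = - \frac{621}{5} + 37 = - \frac{436}{5}$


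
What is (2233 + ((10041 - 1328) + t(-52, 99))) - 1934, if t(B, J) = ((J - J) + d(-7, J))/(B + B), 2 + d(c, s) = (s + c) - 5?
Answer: 937163/104 ≈ 9011.2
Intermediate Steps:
d(c, s) = -7 + c + s (d(c, s) = -2 + ((s + c) - 5) = -2 + ((c + s) - 5) = -2 + (-5 + c + s) = -7 + c + s)
t(B, J) = (-14 + J)/(2*B) (t(B, J) = ((J - J) + (-7 - 7 + J))/(B + B) = (0 + (-14 + J))/((2*B)) = (-14 + J)*(1/(2*B)) = (-14 + J)/(2*B))
(2233 + ((10041 - 1328) + t(-52, 99))) - 1934 = (2233 + ((10041 - 1328) + (1/2)*(-14 + 99)/(-52))) - 1934 = (2233 + (8713 + (1/2)*(-1/52)*85)) - 1934 = (2233 + (8713 - 85/104)) - 1934 = (2233 + 906067/104) - 1934 = 1138299/104 - 1934 = 937163/104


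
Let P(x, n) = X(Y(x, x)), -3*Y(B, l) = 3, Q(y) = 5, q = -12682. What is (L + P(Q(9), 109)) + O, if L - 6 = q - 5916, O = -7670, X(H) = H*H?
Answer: -26261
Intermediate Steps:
Y(B, l) = -1 (Y(B, l) = -1/3*3 = -1)
X(H) = H**2
P(x, n) = 1 (P(x, n) = (-1)**2 = 1)
L = -18592 (L = 6 + (-12682 - 5916) = 6 - 18598 = -18592)
(L + P(Q(9), 109)) + O = (-18592 + 1) - 7670 = -18591 - 7670 = -26261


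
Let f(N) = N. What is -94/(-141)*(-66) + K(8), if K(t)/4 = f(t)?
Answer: -12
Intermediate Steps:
K(t) = 4*t
-94/(-141)*(-66) + K(8) = -94/(-141)*(-66) + 4*8 = -94*(-1/141)*(-66) + 32 = (⅔)*(-66) + 32 = -44 + 32 = -12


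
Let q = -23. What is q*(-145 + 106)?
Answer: 897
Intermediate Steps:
q*(-145 + 106) = -23*(-145 + 106) = -23*(-39) = 897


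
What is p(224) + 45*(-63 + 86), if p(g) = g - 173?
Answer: 1086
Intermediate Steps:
p(g) = -173 + g
p(224) + 45*(-63 + 86) = (-173 + 224) + 45*(-63 + 86) = 51 + 45*23 = 51 + 1035 = 1086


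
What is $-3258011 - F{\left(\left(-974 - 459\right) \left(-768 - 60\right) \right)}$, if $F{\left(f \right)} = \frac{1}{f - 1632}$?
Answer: $- \frac{3860391169813}{1184892} \approx -3.258 \cdot 10^{6}$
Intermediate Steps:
$F{\left(f \right)} = \frac{1}{-1632 + f}$
$-3258011 - F{\left(\left(-974 - 459\right) \left(-768 - 60\right) \right)} = -3258011 - \frac{1}{-1632 + \left(-974 - 459\right) \left(-768 - 60\right)} = -3258011 - \frac{1}{-1632 - -1186524} = -3258011 - \frac{1}{-1632 + 1186524} = -3258011 - \frac{1}{1184892} = - \frac{3860391169813}{1184892}$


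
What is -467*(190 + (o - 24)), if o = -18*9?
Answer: -1868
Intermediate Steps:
o = -162
-467*(190 + (o - 24)) = -467*(190 + (-162 - 24)) = -467*(190 - 186) = -467*4 = -1868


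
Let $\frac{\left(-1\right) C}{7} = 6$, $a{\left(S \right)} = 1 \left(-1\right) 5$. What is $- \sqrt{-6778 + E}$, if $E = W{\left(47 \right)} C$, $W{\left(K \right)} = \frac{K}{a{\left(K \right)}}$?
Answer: $- \frac{2 i \sqrt{39895}}{5} \approx - 79.895 i$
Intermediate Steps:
$a{\left(S \right)} = -5$ ($a{\left(S \right)} = \left(-1\right) 5 = -5$)
$C = -42$ ($C = \left(-7\right) 6 = -42$)
$W{\left(K \right)} = - \frac{K}{5}$ ($W{\left(K \right)} = \frac{K}{-5} = K \left(- \frac{1}{5}\right) = - \frac{K}{5}$)
$E = \frac{1974}{5}$ ($E = \left(- \frac{1}{5}\right) 47 \left(-42\right) = \left(- \frac{47}{5}\right) \left(-42\right) = \frac{1974}{5} \approx 394.8$)
$- \sqrt{-6778 + E} = - \sqrt{-6778 + \frac{1974}{5}} = - \sqrt{- \frac{31916}{5}} = - \frac{2 i \sqrt{39895}}{5}$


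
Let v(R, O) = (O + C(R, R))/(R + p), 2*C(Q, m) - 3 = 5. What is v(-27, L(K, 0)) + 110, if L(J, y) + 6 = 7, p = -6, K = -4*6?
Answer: 3625/33 ≈ 109.85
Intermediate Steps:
K = -24
C(Q, m) = 4 (C(Q, m) = 3/2 + (1/2)*5 = 3/2 + 5/2 = 4)
L(J, y) = 1 (L(J, y) = -6 + 7 = 1)
v(R, O) = (4 + O)/(-6 + R) (v(R, O) = (O + 4)/(R - 6) = (4 + O)/(-6 + R))
v(-27, L(K, 0)) + 110 = (4 + 1)/(-6 - 27) + 110 = 5/(-33) + 110 = -1/33*5 + 110 = -5/33 + 110 = 3625/33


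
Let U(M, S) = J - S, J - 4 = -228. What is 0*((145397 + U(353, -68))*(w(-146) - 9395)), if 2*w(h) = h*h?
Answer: 0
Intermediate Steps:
J = -224 (J = 4 - 228 = -224)
w(h) = h**2/2 (w(h) = (h*h)/2 = h**2/2)
U(M, S) = -224 - S
0*((145397 + U(353, -68))*(w(-146) - 9395)) = 0*((145397 + (-224 - 1*(-68)))*((1/2)*(-146)**2 - 9395)) = 0*((145397 + (-224 + 68))*((1/2)*21316 - 9395)) = 0*((145397 - 156)*(10658 - 9395)) = 0*(145241*1263) = 0*183439383 = 0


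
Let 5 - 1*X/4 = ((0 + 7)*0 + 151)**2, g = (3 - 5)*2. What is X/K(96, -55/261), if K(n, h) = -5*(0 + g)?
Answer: -22796/5 ≈ -4559.2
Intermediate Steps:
g = -4 (g = -2*2 = -4)
K(n, h) = 20 (K(n, h) = -5*(0 - 4) = -5*(-4) = 20)
X = -91184 (X = 20 - 4*((0 + 7)*0 + 151)**2 = 20 - 4*(7*0 + 151)**2 = 20 - 4*(0 + 151)**2 = 20 - 4*151**2 = 20 - 4*22801 = 20 - 91204 = -91184)
X/K(96, -55/261) = -91184/20 = -91184*1/20 = -22796/5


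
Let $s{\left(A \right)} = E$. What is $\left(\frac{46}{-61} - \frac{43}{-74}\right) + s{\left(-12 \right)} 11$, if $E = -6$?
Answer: $- \frac{298705}{4514} \approx -66.173$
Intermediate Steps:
$s{\left(A \right)} = -6$
$\left(\frac{46}{-61} - \frac{43}{-74}\right) + s{\left(-12 \right)} 11 = \left(\frac{46}{-61} - \frac{43}{-74}\right) - 66 = \left(46 \left(- \frac{1}{61}\right) - - \frac{43}{74}\right) - 66 = \left(- \frac{46}{61} + \frac{43}{74}\right) - 66 = - \frac{781}{4514} - 66 = - \frac{298705}{4514}$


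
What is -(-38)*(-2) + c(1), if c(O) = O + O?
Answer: -74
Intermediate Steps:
c(O) = 2*O
-(-38)*(-2) + c(1) = -(-38)*(-2) + 2*1 = -38*2 + 2 = -76 + 2 = -74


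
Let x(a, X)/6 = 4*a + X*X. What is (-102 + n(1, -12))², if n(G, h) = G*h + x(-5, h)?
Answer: 396900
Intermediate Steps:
x(a, X) = 6*X² + 24*a (x(a, X) = 6*(4*a + X*X) = 6*(4*a + X²) = 6*(X² + 4*a) = 6*X² + 24*a)
n(G, h) = -120 + 6*h² + G*h (n(G, h) = G*h + (6*h² + 24*(-5)) = G*h + (6*h² - 120) = G*h + (-120 + 6*h²) = -120 + 6*h² + G*h)
(-102 + n(1, -12))² = (-102 + (-120 + 6*(-12)² + 1*(-12)))² = (-102 + (-120 + 6*144 - 12))² = (-102 + (-120 + 864 - 12))² = (-102 + 732)² = 630² = 396900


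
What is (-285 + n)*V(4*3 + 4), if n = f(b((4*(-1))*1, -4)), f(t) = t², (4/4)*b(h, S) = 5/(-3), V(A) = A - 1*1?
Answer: -12700/3 ≈ -4233.3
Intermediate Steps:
V(A) = -1 + A (V(A) = A - 1 = -1 + A)
b(h, S) = -5/3 (b(h, S) = 5/(-3) = 5*(-⅓) = -5/3)
n = 25/9 (n = (-5/3)² = 25/9 ≈ 2.7778)
(-285 + n)*V(4*3 + 4) = (-285 + 25/9)*(-1 + (4*3 + 4)) = -2540*(-1 + (12 + 4))/9 = -2540*(-1 + 16)/9 = -2540/9*15 = -12700/3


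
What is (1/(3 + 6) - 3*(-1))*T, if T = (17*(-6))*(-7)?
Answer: 6664/3 ≈ 2221.3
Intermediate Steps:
T = 714 (T = -102*(-7) = 714)
(1/(3 + 6) - 3*(-1))*T = (1/(3 + 6) - 3*(-1))*714 = (1/9 + 3)*714 = (⅑ + 3)*714 = (28/9)*714 = 6664/3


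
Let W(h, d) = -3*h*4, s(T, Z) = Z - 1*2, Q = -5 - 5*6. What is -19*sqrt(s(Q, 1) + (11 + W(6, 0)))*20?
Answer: -380*I*sqrt(62) ≈ -2992.1*I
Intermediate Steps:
Q = -35 (Q = -5 - 30 = -35)
s(T, Z) = -2 + Z (s(T, Z) = Z - 2 = -2 + Z)
W(h, d) = -12*h
-19*sqrt(s(Q, 1) + (11 + W(6, 0)))*20 = -19*sqrt((-2 + 1) + (11 - 12*6))*20 = -19*sqrt(-1 + (11 - 72))*20 = -19*sqrt(-1 - 61)*20 = -19*I*sqrt(62)*20 = -380*I*sqrt(62)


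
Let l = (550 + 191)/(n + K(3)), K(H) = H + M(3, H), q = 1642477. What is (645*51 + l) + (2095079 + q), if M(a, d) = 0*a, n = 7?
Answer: 37705251/10 ≈ 3.7705e+6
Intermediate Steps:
M(a, d) = 0
K(H) = H (K(H) = H + 0 = H)
l = 741/10 (l = (550 + 191)/(7 + 3) = 741/10 ≈ 74.100)
(645*51 + l) + (2095079 + q) = (645*51 + 741/10) + (2095079 + 1642477) = (32895 + 741/10) + 3737556 = 329691/10 + 3737556 = 37705251/10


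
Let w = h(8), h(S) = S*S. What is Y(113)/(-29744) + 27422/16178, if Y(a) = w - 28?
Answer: 101882195/60149804 ≈ 1.6938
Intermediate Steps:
h(S) = S²
w = 64 (w = 8² = 64)
Y(a) = 36 (Y(a) = 64 - 28 = 36)
Y(113)/(-29744) + 27422/16178 = 36/(-29744) + 27422/16178 = 36*(-1/29744) + 27422*(1/16178) = -9/7436 + 13711/8089 = 101882195/60149804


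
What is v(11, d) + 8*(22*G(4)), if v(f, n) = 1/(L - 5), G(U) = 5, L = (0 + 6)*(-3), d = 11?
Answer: 20239/23 ≈ 879.96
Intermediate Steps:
L = -18 (L = 6*(-3) = -18)
v(f, n) = -1/23 (v(f, n) = 1/(-18 - 5) = 1/(-23) = -1/23)
v(11, d) + 8*(22*G(4)) = -1/23 + 8*(22*5) = -1/23 + 8*110 = -1/23 + 880 = 20239/23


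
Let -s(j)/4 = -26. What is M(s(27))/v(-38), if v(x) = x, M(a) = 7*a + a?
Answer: -416/19 ≈ -21.895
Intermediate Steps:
s(j) = 104 (s(j) = -4*(-26) = 104)
M(a) = 8*a
M(s(27))/v(-38) = (8*104)/(-38) = 832*(-1/38) = -416/19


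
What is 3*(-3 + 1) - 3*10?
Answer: -36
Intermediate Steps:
3*(-3 + 1) - 3*10 = 3*(-2) - 30 = -6 - 30 = -36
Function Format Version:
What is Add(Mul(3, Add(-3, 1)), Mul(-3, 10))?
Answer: -36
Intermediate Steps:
Add(Mul(3, Add(-3, 1)), Mul(-3, 10)) = Add(Mul(3, -2), -30) = Add(-6, -30) = -36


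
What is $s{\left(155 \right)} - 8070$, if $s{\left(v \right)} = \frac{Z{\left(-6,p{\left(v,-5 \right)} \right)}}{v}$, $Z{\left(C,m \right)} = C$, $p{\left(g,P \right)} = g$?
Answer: $- \frac{1250856}{155} \approx -8070.0$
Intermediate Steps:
$s{\left(v \right)} = - \frac{6}{v}$
$s{\left(155 \right)} - 8070 = - \frac{6}{155} - 8070 = - \frac{1250856}{155}$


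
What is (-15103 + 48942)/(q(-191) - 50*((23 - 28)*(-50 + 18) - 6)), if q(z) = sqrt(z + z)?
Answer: -130280150/29645191 - 33839*I*sqrt(382)/59290382 ≈ -4.3946 - 0.011155*I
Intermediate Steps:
q(z) = sqrt(2)*sqrt(z) (q(z) = sqrt(2*z) = sqrt(2)*sqrt(z))
(-15103 + 48942)/(q(-191) - 50*((23 - 28)*(-50 + 18) - 6)) = (-15103 + 48942)/(sqrt(2)*sqrt(-191) - 50*((23 - 28)*(-50 + 18) - 6)) = 33839/(sqrt(2)*(I*sqrt(191)) - 50*(-5*(-32) - 6)) = 33839/(I*sqrt(382) - 50*(160 - 6)) = 33839/(I*sqrt(382) - 50*154) = 33839/(I*sqrt(382) - 7700) = 33839/(-7700 + I*sqrt(382))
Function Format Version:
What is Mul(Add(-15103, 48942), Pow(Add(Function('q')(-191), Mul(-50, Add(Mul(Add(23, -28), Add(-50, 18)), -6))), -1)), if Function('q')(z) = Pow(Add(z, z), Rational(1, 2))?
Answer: Add(Rational(-130280150, 29645191), Mul(Rational(-33839, 59290382), I, Pow(382, Rational(1, 2)))) ≈ Add(-4.3946, Mul(-0.011155, I))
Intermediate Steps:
Function('q')(z) = Mul(Pow(2, Rational(1, 2)), Pow(z, Rational(1, 2))) (Function('q')(z) = Pow(Mul(2, z), Rational(1, 2)) = Mul(Pow(2, Rational(1, 2)), Pow(z, Rational(1, 2))))
Mul(Add(-15103, 48942), Pow(Add(Function('q')(-191), Mul(-50, Add(Mul(Add(23, -28), Add(-50, 18)), -6))), -1)) = Mul(Add(-15103, 48942), Pow(Add(Mul(Pow(2, Rational(1, 2)), Pow(-191, Rational(1, 2))), Mul(-50, Add(Mul(Add(23, -28), Add(-50, 18)), -6))), -1)) = Mul(33839, Pow(Add(Mul(Pow(2, Rational(1, 2)), Mul(I, Pow(191, Rational(1, 2)))), Mul(-50, Add(Mul(-5, -32), -6))), -1)) = Mul(33839, Pow(Add(Mul(I, Pow(382, Rational(1, 2))), Mul(-50, Add(160, -6))), -1)) = Mul(33839, Pow(Add(Mul(I, Pow(382, Rational(1, 2))), Mul(-50, 154)), -1)) = Mul(33839, Pow(Add(Mul(I, Pow(382, Rational(1, 2))), -7700), -1)) = Mul(33839, Pow(Add(-7700, Mul(I, Pow(382, Rational(1, 2)))), -1))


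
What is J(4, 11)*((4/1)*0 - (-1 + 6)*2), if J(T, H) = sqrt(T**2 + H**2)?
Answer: -10*sqrt(137) ≈ -117.05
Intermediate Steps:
J(T, H) = sqrt(H**2 + T**2)
J(4, 11)*((4/1)*0 - (-1 + 6)*2) = sqrt(11**2 + 4**2)*((4/1)*0 - (-1 + 6)*2) = sqrt(121 + 16)*((4*1)*0 - 5*2) = sqrt(137)*(4*0 - 1*10) = sqrt(137)*(0 - 10) = sqrt(137)*(-10) = -10*sqrt(137)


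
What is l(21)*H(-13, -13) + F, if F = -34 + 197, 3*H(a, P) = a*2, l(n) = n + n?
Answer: -201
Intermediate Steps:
l(n) = 2*n
H(a, P) = 2*a/3 (H(a, P) = (a*2)/3 = (2*a)/3 = 2*a/3)
F = 163
l(21)*H(-13, -13) + F = (2*21)*((⅔)*(-13)) + 163 = 42*(-26/3) + 163 = -364 + 163 = -201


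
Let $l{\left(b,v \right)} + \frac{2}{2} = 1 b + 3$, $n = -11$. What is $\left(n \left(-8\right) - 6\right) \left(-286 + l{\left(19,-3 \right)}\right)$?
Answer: $-21730$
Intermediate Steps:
$l{\left(b,v \right)} = 2 + b$ ($l{\left(b,v \right)} = -1 + \left(1 b + 3\right) = -1 + \left(b + 3\right) = -1 + \left(3 + b\right) = 2 + b$)
$\left(n \left(-8\right) - 6\right) \left(-286 + l{\left(19,-3 \right)}\right) = \left(\left(-11\right) \left(-8\right) - 6\right) \left(-286 + \left(2 + 19\right)\right) = \left(88 - 6\right) \left(-286 + 21\right) = 82 \left(-265\right) = -21730$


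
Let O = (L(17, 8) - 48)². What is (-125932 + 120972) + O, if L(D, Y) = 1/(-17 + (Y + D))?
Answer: -170751/64 ≈ -2668.0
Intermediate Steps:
L(D, Y) = 1/(-17 + D + Y) (L(D, Y) = 1/(-17 + (D + Y)) = 1/(-17 + D + Y))
O = 146689/64 (O = (1/(-17 + 17 + 8) - 48)² = (1/8 - 48)² = (⅛ - 48)² = (-383/8)² = 146689/64 ≈ 2292.0)
(-125932 + 120972) + O = (-125932 + 120972) + 146689/64 = -4960 + 146689/64 = -170751/64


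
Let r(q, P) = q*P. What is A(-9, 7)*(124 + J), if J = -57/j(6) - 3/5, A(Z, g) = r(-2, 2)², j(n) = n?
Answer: 9112/5 ≈ 1822.4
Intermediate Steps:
r(q, P) = P*q
A(Z, g) = 16 (A(Z, g) = (2*(-2))² = (-4)² = 16)
J = -101/10 (J = -57/6 - 3/5 = -57*⅙ - 3*⅕ = -19/2 - ⅗ = -101/10 ≈ -10.100)
A(-9, 7)*(124 + J) = 16*(124 - 101/10) = 16*(1139/10) = 9112/5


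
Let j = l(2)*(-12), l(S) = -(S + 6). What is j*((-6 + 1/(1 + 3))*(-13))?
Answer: 7176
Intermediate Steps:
l(S) = -6 - S (l(S) = -(6 + S) = -6 - S)
j = 96 (j = (-6 - 1*2)*(-12) = (-6 - 2)*(-12) = -8*(-12) = 96)
j*((-6 + 1/(1 + 3))*(-13)) = 96*((-6 + 1/(1 + 3))*(-13)) = 96*((-6 + 1/4)*(-13)) = 96*((-6 + ¼)*(-13)) = 96*(-23/4*(-13)) = 96*(299/4) = 7176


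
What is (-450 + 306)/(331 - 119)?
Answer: -36/53 ≈ -0.67924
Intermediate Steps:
(-450 + 306)/(331 - 119) = -144/212 = -144*1/212 = -36/53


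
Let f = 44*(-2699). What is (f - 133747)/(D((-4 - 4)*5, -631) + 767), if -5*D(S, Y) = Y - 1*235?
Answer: -1262515/4701 ≈ -268.56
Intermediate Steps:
D(S, Y) = 47 - Y/5 (D(S, Y) = -(Y - 1*235)/5 = -(Y - 235)/5 = -(-235 + Y)/5 = 47 - Y/5)
f = -118756
(f - 133747)/(D((-4 - 4)*5, -631) + 767) = (-118756 - 133747)/((47 - 1/5*(-631)) + 767) = -252503/((47 + 631/5) + 767) = -252503/(866/5 + 767) = -252503/4701/5 = -252503*5/4701 = -1262515/4701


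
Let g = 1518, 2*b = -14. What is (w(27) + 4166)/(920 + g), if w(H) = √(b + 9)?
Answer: 2083/1219 + √2/2438 ≈ 1.7094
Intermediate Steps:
b = -7 (b = (½)*(-14) = -7)
w(H) = √2 (w(H) = √(-7 + 9) = √2)
(w(27) + 4166)/(920 + g) = (√2 + 4166)/(920 + 1518) = (4166 + √2)/2438 = (4166 + √2)*(1/2438) = 2083/1219 + √2/2438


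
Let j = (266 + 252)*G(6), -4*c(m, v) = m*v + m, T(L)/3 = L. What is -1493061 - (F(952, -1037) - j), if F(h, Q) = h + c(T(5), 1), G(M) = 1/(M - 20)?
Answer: -2988085/2 ≈ -1.4940e+6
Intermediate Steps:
T(L) = 3*L
G(M) = 1/(-20 + M)
c(m, v) = -m/4 - m*v/4 (c(m, v) = -(m*v + m)/4 = -(m + m*v)/4 = -m/4 - m*v/4)
j = -37 (j = (266 + 252)/(-20 + 6) = 518/(-14) = 518*(-1/14) = -37)
F(h, Q) = -15/2 + h (F(h, Q) = h - 3*5*(1 + 1)/4 = h - ¼*15*2 = h - 15/2 = -15/2 + h)
-1493061 - (F(952, -1037) - j) = -1493061 - ((-15/2 + 952) - 1*(-37)) = -1493061 - (1889/2 + 37) = -1493061 - 1*1963/2 = -1493061 - 1963/2 = -2988085/2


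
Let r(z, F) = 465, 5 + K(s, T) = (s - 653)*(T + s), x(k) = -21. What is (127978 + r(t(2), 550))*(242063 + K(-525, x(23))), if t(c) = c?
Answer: 113703651978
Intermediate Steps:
K(s, T) = -5 + (-653 + s)*(T + s) (K(s, T) = -5 + (s - 653)*(T + s) = -5 + (-653 + s)*(T + s))
(127978 + r(t(2), 550))*(242063 + K(-525, x(23))) = (127978 + 465)*(242063 + (-5 + (-525)² - 653*(-21) - 653*(-525) - 21*(-525))) = 128443*(242063 + (-5 + 275625 + 13713 + 342825 + 11025)) = 128443*(242063 + 643183) = 128443*885246 = 113703651978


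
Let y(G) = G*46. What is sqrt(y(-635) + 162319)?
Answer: sqrt(133109) ≈ 364.84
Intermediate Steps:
y(G) = 46*G
sqrt(y(-635) + 162319) = sqrt(46*(-635) + 162319) = sqrt(-29210 + 162319) = sqrt(133109)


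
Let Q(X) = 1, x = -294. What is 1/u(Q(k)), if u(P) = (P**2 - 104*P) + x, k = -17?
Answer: -1/397 ≈ -0.0025189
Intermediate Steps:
u(P) = -294 + P**2 - 104*P (u(P) = (P**2 - 104*P) - 294 = -294 + P**2 - 104*P)
1/u(Q(k)) = 1/(-294 + 1**2 - 104*1) = 1/(-294 + 1 - 104) = 1/(-397) = -1/397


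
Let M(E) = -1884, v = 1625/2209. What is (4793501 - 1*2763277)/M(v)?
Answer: -507556/471 ≈ -1077.6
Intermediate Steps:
v = 1625/2209 (v = 1625*(1/2209) = 1625/2209 ≈ 0.73563)
(4793501 - 1*2763277)/M(v) = (4793501 - 1*2763277)/(-1884) = (4793501 - 2763277)*(-1/1884) = 2030224*(-1/1884) = -507556/471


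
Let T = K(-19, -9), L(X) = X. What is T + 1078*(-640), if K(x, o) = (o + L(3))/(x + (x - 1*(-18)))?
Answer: -6899197/10 ≈ -6.8992e+5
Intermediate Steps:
K(x, o) = (3 + o)/(18 + 2*x) (K(x, o) = (o + 3)/(x + (x - 1*(-18))) = (3 + o)/(x + (x + 18)) = (3 + o)/(x + (18 + x)) = (3 + o)/(18 + 2*x))
T = 3/10 (T = (3 - 9)/(2*(9 - 19)) = (½)*(-6)/(-10) = (½)*(-⅒)*(-6) = 3/10 ≈ 0.30000)
T + 1078*(-640) = 3/10 + 1078*(-640) = 3/10 - 689920 = -6899197/10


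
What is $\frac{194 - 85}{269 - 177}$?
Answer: $\frac{109}{92} \approx 1.1848$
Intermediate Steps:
$\frac{194 - 85}{269 - 177} = \frac{109}{92}$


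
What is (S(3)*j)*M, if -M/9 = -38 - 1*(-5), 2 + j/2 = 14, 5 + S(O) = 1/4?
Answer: -33858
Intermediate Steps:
S(O) = -19/4 (S(O) = -5 + 1/4 = -5 + ¼ = -19/4)
j = 24 (j = -4 + 2*14 = -4 + 28 = 24)
M = 297 (M = -9*(-38 - 1*(-5)) = -9*(-38 + 5) = -9*(-33) = 297)
(S(3)*j)*M = -19/4*24*297 = -114*297 = -33858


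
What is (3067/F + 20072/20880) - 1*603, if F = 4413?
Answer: -2308744901/3839310 ≈ -601.34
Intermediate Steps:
(3067/F + 20072/20880) - 1*603 = (3067/4413 + 20072/20880) - 1*603 = (3067*(1/4413) + 20072*(1/20880)) - 603 = (3067/4413 + 2509/2610) - 603 = 6359029/3839310 - 603 = -2308744901/3839310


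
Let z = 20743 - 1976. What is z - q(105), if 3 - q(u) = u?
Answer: 18869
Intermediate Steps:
q(u) = 3 - u
z = 18767
z - q(105) = 18767 - (3 - 1*105) = 18767 - (3 - 105) = 18767 - 1*(-102) = 18767 + 102 = 18869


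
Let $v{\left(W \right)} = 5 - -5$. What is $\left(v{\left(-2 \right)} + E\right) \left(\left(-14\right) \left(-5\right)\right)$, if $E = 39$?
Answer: $3430$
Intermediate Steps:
$v{\left(W \right)} = 10$ ($v{\left(W \right)} = 5 + 5 = 10$)
$\left(v{\left(-2 \right)} + E\right) \left(\left(-14\right) \left(-5\right)\right) = \left(10 + 39\right) \left(\left(-14\right) \left(-5\right)\right) = 49 \cdot 70 = 3430$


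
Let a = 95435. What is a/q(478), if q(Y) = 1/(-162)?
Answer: -15460470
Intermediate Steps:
q(Y) = -1/162
a/q(478) = 95435/(-1/162) = 95435*(-162) = -15460470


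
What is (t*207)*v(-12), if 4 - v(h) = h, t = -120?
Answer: -397440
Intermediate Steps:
v(h) = 4 - h
(t*207)*v(-12) = (-120*207)*(4 - 1*(-12)) = -24840*(4 + 12) = -24840*16 = -397440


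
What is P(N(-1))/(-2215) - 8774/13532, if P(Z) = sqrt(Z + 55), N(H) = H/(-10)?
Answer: -4387/6766 - sqrt(5510)/22150 ≈ -0.65174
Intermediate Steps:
N(H) = -H/10 (N(H) = H*(-1/10) = -H/10)
P(Z) = sqrt(55 + Z)
P(N(-1))/(-2215) - 8774/13532 = sqrt(55 - 1/10*(-1))/(-2215) - 8774/13532 = sqrt(55 + 1/10)*(-1/2215) - 8774*1/13532 = sqrt(551/10)*(-1/2215) - 4387/6766 = (sqrt(5510)/10)*(-1/2215) - 4387/6766 = -sqrt(5510)/22150 - 4387/6766 = -4387/6766 - sqrt(5510)/22150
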